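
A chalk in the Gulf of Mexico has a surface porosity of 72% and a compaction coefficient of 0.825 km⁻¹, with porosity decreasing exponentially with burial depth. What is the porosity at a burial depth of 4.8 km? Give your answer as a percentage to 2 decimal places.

φ = φ₀·exp(−k·Z) = 0.72 × exp(−0.825 × 4.8) = 0.72 × exp(−3.96)
  = 0.72 × 0.0191 = 0.0137

1.37%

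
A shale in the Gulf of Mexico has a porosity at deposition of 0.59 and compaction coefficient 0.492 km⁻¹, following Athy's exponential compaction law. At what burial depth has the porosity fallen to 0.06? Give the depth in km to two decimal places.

4.65 km

Invert Athy's law: Z = ln(n₀/n) / c
Z = ln(0.59/0.06) / 0.492 = ln(9.833) / 0.492 = 2.2858 / 0.492 = 4.646 km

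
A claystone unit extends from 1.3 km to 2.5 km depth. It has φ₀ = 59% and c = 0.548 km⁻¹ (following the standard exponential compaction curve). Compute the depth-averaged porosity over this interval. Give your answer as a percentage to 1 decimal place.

⟨φ⟩ = (1/(d₂−d₁)) ∫ φ₀ e^(−cd) dd = φ₀·(e^(−c·d₁) − e^(−c·d₂)) / (c·(d₂−d₁))
e^(−0.548×1.3) = 0.4905; e^(−0.548×2.5) = 0.2541
⟨φ⟩ = 0.59 × (0.4905 − 0.2541) / (0.548 × 1.2) = 0.59 × 0.3594 = 0.2121

21.2%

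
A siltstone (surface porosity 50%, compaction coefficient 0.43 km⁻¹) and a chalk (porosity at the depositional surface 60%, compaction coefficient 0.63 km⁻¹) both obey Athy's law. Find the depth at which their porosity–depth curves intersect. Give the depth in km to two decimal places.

0.91 km

Set n₀ₐ e^(−kₐZ) = n₀ᵦ e^(−kᵦZ) ⇒ ln(n₀ₐ/n₀ᵦ) = (kₐ − kᵦ)·Z
Z = ln(0.5/0.6) / (0.43 − 0.63) = -0.1823 / -0.2 = 0.912 km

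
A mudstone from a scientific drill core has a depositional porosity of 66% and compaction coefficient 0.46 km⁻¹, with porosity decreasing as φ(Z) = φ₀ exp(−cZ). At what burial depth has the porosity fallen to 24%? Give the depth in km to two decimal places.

Invert Athy's law: Z = ln(φ₀/φ) / c
Z = ln(0.66/0.24) / 0.46 = ln(2.75) / 0.46 = 1.0116 / 0.46 = 2.199 km

2.20 km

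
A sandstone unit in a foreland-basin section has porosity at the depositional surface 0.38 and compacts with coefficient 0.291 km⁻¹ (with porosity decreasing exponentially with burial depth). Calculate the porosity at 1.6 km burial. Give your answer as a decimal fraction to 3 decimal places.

0.239

φ = φ₀·exp(−β·Z) = 0.38 × exp(−0.291 × 1.6) = 0.38 × exp(−0.4656)
  = 0.38 × 0.6278 = 0.2385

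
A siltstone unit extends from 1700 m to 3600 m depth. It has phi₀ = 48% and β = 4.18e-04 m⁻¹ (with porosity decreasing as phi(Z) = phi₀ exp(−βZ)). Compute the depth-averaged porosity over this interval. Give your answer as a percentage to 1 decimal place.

Working in km (1 km = 1000 m; β in km⁻¹ = β in m⁻¹ × 1000):
⟨phi⟩ = (1/(Z₂−Z₁)) ∫ phi₀ e^(−βZ) dZ = phi₀·(e^(−β·Z₁) − e^(−β·Z₂)) / (β·(Z₂−Z₁))
e^(−0.418×1.7) = 0.4913; e^(−0.418×3.6) = 0.2221
⟨phi⟩ = 0.48 × (0.4913 − 0.2221) / (0.418 × 1.9) = 0.48 × 0.3391 = 0.1628

16.3%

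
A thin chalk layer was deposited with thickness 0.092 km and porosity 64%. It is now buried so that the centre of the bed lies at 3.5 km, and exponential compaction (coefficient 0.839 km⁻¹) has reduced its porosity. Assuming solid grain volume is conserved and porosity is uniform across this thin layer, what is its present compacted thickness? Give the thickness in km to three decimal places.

0.034 km

Porosity at 3.5 km: φ = 0.64·exp(−0.839×3.5) = 0.0340
Solid-volume conservation: h(1−φ) = h₀(1−φ₀) ⇒ h = h₀·(1−φ₀)/(1−φ)
h = 0.092 × (1 − 0.64)/(1 − 0.0340) = 0.092 × 0.3727 = 0.0343 km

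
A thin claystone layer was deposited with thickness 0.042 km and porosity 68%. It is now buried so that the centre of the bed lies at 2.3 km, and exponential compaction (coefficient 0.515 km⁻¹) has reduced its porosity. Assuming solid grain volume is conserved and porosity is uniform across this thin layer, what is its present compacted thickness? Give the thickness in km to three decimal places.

Porosity at 2.3 km: phi = 0.68·exp(−0.515×2.3) = 0.2080
Solid-volume conservation: h(1−phi) = h₀(1−phi₀) ⇒ h = h₀·(1−phi₀)/(1−phi)
h = 0.042 × (1 − 0.68)/(1 − 0.2080) = 0.042 × 0.4040 = 0.0170 km

0.017 km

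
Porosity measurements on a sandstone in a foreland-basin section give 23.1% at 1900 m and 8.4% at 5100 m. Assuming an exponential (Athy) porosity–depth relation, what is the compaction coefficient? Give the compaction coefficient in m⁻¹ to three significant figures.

Working in km (1 km = 1000 m; β in km⁻¹ = β in m⁻¹ × 1000):
Athy: φ(z) = φ₀ e^(−βz) ⇒ φ₁/φ₂ = e^{β(z₂−z₁)} ⇒ β = ln(φ₁/φ₂)/(z₂−z₁)
β = ln(0.231/0.084) / (5.1 − 1.9) = ln(2.75) / 3.2 = 1.0116 / 3.2 = 0.3161 km⁻¹

0.000316 m⁻¹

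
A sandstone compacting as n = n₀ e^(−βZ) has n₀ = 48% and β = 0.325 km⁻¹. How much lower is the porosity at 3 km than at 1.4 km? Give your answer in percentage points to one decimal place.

12.3 percentage points

n(1.4) = 0.48·e^(−0.325×1.4) = 0.3045
n(3) = 0.48·e^(−0.325×3) = 0.1811
Δn = 0.3045 − 0.1811 = 0.1235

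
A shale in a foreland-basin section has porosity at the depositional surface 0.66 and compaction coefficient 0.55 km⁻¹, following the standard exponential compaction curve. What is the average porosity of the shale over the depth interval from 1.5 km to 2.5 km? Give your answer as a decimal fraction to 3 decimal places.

0.222

⟨φ⟩ = (1/(z₂−z₁)) ∫ φ₀ e^(−kz) dz = φ₀·(e^(−k·z₁) − e^(−k·z₂)) / (k·(z₂−z₁))
e^(−0.55×1.5) = 0.4382; e^(−0.55×2.5) = 0.2528
⟨φ⟩ = 0.66 × (0.4382 − 0.2528) / (0.55 × 1) = 0.66 × 0.3371 = 0.2225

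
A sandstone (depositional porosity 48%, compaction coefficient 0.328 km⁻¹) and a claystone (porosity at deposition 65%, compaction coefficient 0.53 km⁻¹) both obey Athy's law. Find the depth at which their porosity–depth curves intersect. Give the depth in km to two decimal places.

Set phi₀ₐ e^(−kₐd) = phi₀ᵦ e^(−kᵦd) ⇒ ln(phi₀ₐ/phi₀ᵦ) = (kₐ − kᵦ)·d
d = ln(0.48/0.65) / (0.328 − 0.53) = -0.3032 / -0.202 = 1.501 km

1.50 km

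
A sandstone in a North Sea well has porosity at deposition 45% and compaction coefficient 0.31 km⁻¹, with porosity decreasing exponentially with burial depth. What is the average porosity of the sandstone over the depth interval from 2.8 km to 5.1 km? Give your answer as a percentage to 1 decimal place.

⟨n⟩ = (1/(z₂−z₁)) ∫ n₀ e^(−kz) dz = n₀·(e^(−k·z₁) − e^(−k·z₂)) / (k·(z₂−z₁))
e^(−0.31×2.8) = 0.4198; e^(−0.31×5.1) = 0.2058
⟨n⟩ = 0.45 × (0.4198 − 0.2058) / (0.31 × 2.3) = 0.45 × 0.3002 = 0.1351

13.5%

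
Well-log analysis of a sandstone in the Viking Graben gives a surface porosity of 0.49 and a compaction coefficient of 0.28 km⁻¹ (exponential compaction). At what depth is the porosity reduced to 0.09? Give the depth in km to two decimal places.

6.05 km

Invert Athy's law: d = ln(φ₀/φ) / k
d = ln(0.49/0.09) / 0.28 = ln(5.444) / 0.28 = 1.6946 / 0.28 = 6.052 km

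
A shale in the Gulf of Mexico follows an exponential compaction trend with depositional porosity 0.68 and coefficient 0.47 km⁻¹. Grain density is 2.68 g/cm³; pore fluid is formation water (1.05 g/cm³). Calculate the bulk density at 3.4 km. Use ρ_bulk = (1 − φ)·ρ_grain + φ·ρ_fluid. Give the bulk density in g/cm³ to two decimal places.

2.46 g/cm³

Porosity at depth: n = 0.68·exp(−0.47×3.4) = 0.68×0.2023 = 0.1376
Bulk density: ρ_b = (1−n)ρ_g + n·ρ_f = 0.8624×2.68 + 0.1376×1.05
       = 2.311 + 0.144 = 2.456 g/cm³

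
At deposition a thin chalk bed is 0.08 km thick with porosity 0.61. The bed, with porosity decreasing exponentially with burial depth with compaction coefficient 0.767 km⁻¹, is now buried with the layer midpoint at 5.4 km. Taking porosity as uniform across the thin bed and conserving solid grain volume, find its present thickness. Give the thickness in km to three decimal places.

Porosity at 5.4 km: φ = 0.61·exp(−0.767×5.4) = 0.0097
Solid-volume conservation: h(1−φ) = h₀(1−φ₀) ⇒ h = h₀·(1−φ₀)/(1−φ)
h = 0.08 × (1 − 0.61)/(1 − 0.0097) = 0.08 × 0.3938 = 0.0315 km

0.032 km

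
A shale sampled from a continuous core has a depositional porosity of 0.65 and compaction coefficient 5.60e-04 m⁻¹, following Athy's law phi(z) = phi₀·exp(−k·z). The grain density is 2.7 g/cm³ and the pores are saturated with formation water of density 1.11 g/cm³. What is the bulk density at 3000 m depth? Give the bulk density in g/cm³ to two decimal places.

Working in km (1 km = 1000 m; k in km⁻¹ = k in m⁻¹ × 1000):
Porosity at depth: phi = 0.65·exp(−0.56×3) = 0.65×0.1864 = 0.1211
Bulk density: ρ_b = (1−phi)ρ_g + phi·ρ_f = 0.8789×2.7 + 0.1211×1.11
       = 2.373 + 0.134 = 2.507 g/cm³

2.51 g/cm³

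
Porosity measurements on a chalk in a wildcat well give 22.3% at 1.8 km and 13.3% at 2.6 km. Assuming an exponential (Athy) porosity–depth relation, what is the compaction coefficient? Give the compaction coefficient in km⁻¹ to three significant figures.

0.646 km⁻¹

Athy: φ(Z) = φ₀ e^(−cZ) ⇒ φ₁/φ₂ = e^{c(Z₂−Z₁)} ⇒ c = ln(φ₁/φ₂)/(Z₂−Z₁)
c = ln(0.223/0.133) / (2.6 − 1.8) = ln(1.677) / 0.8 = 0.5168 / 0.8 = 0.646 km⁻¹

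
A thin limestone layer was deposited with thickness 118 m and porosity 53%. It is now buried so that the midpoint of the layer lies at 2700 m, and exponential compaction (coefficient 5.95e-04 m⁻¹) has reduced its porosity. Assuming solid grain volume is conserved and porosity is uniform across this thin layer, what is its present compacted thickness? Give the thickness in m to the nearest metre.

Working in km (1 km = 1000 m; k in km⁻¹ = k in m⁻¹ × 1000):
Porosity at 2.7 km: phi = 0.53·exp(−0.595×2.7) = 0.1063
Solid-volume conservation: h(1−phi) = h₀(1−phi₀) ⇒ h = h₀·(1−phi₀)/(1−phi)
h = 0.118 × (1 − 0.53)/(1 − 0.1063) = 0.118 × 0.5259 = 0.0621 km

62 m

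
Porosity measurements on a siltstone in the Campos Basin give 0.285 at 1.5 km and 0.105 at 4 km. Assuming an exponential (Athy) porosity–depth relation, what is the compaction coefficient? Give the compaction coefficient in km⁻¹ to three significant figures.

Athy: n(d) = n₀ e^(−βd) ⇒ n₁/n₂ = e^{β(d₂−d₁)} ⇒ β = ln(n₁/n₂)/(d₂−d₁)
β = ln(0.285/0.105) / (4 − 1.5) = ln(2.714) / 2.5 = 0.9985 / 2.5 = 0.3994 km⁻¹

0.399 km⁻¹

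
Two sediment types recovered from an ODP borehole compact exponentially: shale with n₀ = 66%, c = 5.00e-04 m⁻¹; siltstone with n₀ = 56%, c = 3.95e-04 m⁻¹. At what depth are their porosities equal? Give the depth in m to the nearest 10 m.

1560 m

Working in km (1 km = 1000 m; c in km⁻¹ = c in m⁻¹ × 1000):
Set n₀ₐ e^(−cₐz) = n₀ᵦ e^(−cᵦz) ⇒ ln(n₀ₐ/n₀ᵦ) = (cₐ − cᵦ)·z
z = ln(0.66/0.56) / (0.5 − 0.395) = 0.1643 / 0.105 = 1.565 km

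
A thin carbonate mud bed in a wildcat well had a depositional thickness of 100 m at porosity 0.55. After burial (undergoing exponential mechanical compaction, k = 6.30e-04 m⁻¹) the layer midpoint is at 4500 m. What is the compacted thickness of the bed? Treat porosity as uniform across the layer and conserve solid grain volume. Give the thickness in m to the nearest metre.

Working in km (1 km = 1000 m; k in km⁻¹ = k in m⁻¹ × 1000):
Porosity at 4.5 km: phi = 0.55·exp(−0.63×4.5) = 0.0323
Solid-volume conservation: h(1−phi) = h₀(1−phi₀) ⇒ h = h₀·(1−phi₀)/(1−phi)
h = 0.1 × (1 − 0.55)/(1 − 0.0323) = 0.1 × 0.4650 = 0.0465 km

47 m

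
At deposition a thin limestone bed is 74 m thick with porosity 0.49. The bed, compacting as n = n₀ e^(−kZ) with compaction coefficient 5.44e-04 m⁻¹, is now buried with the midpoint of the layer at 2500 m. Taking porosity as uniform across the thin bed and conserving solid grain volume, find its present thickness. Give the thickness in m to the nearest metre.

43 m

Working in km (1 km = 1000 m; k in km⁻¹ = k in m⁻¹ × 1000):
Porosity at 2.5 km: n = 0.49·exp(−0.544×2.5) = 0.1258
Solid-volume conservation: h(1−n) = h₀(1−n₀) ⇒ h = h₀·(1−n₀)/(1−n)
h = 0.074 × (1 − 0.49)/(1 − 0.1258) = 0.074 × 0.5834 = 0.0432 km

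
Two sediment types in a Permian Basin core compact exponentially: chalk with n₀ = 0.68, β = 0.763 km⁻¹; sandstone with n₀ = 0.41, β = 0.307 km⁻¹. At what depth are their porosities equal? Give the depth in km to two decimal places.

1.11 km

Set n₀ₐ e^(−βₐZ) = n₀ᵦ e^(−βᵦZ) ⇒ ln(n₀ₐ/n₀ᵦ) = (βₐ − βᵦ)·Z
Z = ln(0.68/0.41) / (0.763 − 0.307) = 0.5059 / 0.456 = 1.110 km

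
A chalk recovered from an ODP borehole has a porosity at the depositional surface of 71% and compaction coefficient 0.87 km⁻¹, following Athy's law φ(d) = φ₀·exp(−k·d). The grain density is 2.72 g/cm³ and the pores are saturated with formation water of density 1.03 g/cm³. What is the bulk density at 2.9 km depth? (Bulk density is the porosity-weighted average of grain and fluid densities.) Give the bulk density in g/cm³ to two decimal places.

Porosity at depth: φ = 0.71·exp(−0.87×2.9) = 0.71×0.0802 = 0.0570
Bulk density: ρ_b = (1−φ)ρ_g + φ·ρ_f = 0.9430×2.72 + 0.0570×1.03
       = 2.565 + 0.059 = 2.624 g/cm³

2.62 g/cm³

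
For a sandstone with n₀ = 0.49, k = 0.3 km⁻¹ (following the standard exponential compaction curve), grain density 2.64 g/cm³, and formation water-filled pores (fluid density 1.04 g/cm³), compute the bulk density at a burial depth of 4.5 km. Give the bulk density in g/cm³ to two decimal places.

2.44 g/cm³

Porosity at depth: n = 0.49·exp(−0.3×4.5) = 0.49×0.2592 = 0.1270
Bulk density: ρ_b = (1−n)ρ_g + n·ρ_f = 0.8730×2.64 + 0.1270×1.04
       = 2.305 + 0.132 = 2.437 g/cm³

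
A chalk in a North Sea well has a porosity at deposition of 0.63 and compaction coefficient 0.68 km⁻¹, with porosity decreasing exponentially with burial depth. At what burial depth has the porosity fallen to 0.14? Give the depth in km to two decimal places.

Invert Athy's law: z = ln(phi₀/phi) / β
z = ln(0.63/0.14) / 0.68 = ln(4.5) / 0.68 = 1.5041 / 0.68 = 2.212 km

2.21 km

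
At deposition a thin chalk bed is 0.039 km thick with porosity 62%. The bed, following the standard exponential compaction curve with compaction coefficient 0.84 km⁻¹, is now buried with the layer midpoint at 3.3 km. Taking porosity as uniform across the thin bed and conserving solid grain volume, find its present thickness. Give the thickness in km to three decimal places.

0.015 km

Porosity at 3.3 km: φ = 0.62·exp(−0.84×3.3) = 0.0388
Solid-volume conservation: h(1−φ) = h₀(1−φ₀) ⇒ h = h₀·(1−φ₀)/(1−φ)
h = 0.039 × (1 − 0.62)/(1 − 0.0388) = 0.039 × 0.3953 = 0.0154 km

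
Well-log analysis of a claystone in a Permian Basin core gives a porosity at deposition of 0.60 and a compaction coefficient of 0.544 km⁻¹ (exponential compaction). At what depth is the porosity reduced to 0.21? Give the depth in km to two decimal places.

Invert Athy's law: d = ln(φ₀/φ) / β
d = ln(0.6/0.21) / 0.544 = ln(2.857) / 0.544 = 1.0498 / 0.544 = 1.930 km

1.93 km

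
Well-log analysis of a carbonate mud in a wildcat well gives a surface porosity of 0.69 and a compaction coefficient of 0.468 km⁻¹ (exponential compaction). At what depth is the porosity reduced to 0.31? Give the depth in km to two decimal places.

1.71 km

Invert Athy's law: d = ln(n₀/n) / β
d = ln(0.69/0.31) / 0.468 = ln(2.226) / 0.468 = 0.8001 / 0.468 = 1.710 km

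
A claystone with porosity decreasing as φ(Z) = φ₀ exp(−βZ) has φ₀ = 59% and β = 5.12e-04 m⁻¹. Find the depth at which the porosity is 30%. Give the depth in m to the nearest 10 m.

1320 m

Working in km (1 km = 1000 m; β in km⁻¹ = β in m⁻¹ × 1000):
Invert Athy's law: Z = ln(φ₀/φ) / β
Z = ln(0.59/0.3) / 0.512 = ln(1.967) / 0.512 = 0.6763 / 0.512 = 1.321 km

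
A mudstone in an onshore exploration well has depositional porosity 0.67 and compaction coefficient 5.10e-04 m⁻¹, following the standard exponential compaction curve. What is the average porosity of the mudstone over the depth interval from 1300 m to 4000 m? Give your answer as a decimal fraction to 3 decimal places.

0.187

Working in km (1 km = 1000 m; c in km⁻¹ = c in m⁻¹ × 1000):
⟨n⟩ = (1/(z₂−z₁)) ∫ n₀ e^(−cz) dz = n₀·(e^(−c·z₁) − e^(−c·z₂)) / (c·(z₂−z₁))
e^(−0.51×1.3) = 0.5153; e^(−0.51×4) = 0.1300
⟨n⟩ = 0.67 × (0.5153 − 0.1300) / (0.51 × 2.7) = 0.67 × 0.2798 = 0.1875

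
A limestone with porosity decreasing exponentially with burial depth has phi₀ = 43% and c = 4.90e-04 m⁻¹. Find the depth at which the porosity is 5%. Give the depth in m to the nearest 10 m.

Working in km (1 km = 1000 m; c in km⁻¹ = c in m⁻¹ × 1000):
Invert Athy's law: d = ln(phi₀/phi) / c
d = ln(0.43/0.05) / 0.49 = ln(8.6) / 0.49 = 2.1518 / 0.49 = 4.391 km

4390 m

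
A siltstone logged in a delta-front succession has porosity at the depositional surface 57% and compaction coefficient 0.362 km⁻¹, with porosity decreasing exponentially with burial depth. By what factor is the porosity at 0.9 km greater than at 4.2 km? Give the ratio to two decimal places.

n(z₁)/n(z₂) = e^(−β·z₁)/e^(−β·z₂) = e^{β(z₂−z₁)}
= exp(0.362 × 3.3) = exp(1.195) = 3.3022

3.30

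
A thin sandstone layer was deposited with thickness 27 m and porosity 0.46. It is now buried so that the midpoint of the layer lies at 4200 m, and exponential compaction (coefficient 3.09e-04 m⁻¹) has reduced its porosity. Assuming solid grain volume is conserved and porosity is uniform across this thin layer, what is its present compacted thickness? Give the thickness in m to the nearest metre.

Working in km (1 km = 1000 m; β in km⁻¹ = β in m⁻¹ × 1000):
Porosity at 4.2 km: φ = 0.46·exp(−0.309×4.2) = 0.1256
Solid-volume conservation: h(1−φ) = h₀(1−φ₀) ⇒ h = h₀·(1−φ₀)/(1−φ)
h = 0.027 × (1 − 0.46)/(1 − 0.1256) = 0.027 × 0.6176 = 0.0167 km

17 m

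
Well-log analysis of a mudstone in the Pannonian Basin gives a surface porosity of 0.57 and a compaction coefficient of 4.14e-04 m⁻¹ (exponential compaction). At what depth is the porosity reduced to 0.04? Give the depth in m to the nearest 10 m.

Working in km (1 km = 1000 m; c in km⁻¹ = c in m⁻¹ × 1000):
Invert Athy's law: Z = ln(φ₀/φ) / c
Z = ln(0.57/0.04) / 0.414 = ln(14.25) / 0.414 = 2.6568 / 0.414 = 6.417 km

6420 m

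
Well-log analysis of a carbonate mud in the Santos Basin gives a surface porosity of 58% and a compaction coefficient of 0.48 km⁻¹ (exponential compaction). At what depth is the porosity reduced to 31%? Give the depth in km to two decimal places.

1.31 km

Invert Athy's law: Z = ln(φ₀/φ) / k
Z = ln(0.58/0.31) / 0.48 = ln(1.871) / 0.48 = 0.6265 / 0.48 = 1.305 km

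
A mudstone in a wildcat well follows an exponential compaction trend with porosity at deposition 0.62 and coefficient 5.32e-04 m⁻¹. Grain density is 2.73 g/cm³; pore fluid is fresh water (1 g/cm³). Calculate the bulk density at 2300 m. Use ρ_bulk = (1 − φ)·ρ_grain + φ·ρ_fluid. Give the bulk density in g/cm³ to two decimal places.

2.41 g/cm³

Working in km (1 km = 1000 m; k in km⁻¹ = k in m⁻¹ × 1000):
Porosity at depth: n = 0.62·exp(−0.532×2.3) = 0.62×0.2942 = 0.1824
Bulk density: ρ_b = (1−n)ρ_g + n·ρ_f = 0.8176×2.73 + 0.1824×1
       = 2.232 + 0.182 = 2.414 g/cm³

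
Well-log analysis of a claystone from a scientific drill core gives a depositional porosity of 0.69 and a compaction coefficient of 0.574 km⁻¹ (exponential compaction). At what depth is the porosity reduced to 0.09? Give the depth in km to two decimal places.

Invert Athy's law: Z = ln(phi₀/phi) / β
Z = ln(0.69/0.09) / 0.574 = ln(7.667) / 0.574 = 2.0369 / 0.574 = 3.549 km

3.55 km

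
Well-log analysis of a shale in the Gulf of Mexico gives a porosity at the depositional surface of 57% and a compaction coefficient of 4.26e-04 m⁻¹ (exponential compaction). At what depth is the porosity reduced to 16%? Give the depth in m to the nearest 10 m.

Working in km (1 km = 1000 m; k in km⁻¹ = k in m⁻¹ × 1000):
Invert Athy's law: Z = ln(n₀/n) / k
Z = ln(0.57/0.16) / 0.426 = ln(3.562) / 0.426 = 1.2705 / 0.426 = 2.982 km

2980 m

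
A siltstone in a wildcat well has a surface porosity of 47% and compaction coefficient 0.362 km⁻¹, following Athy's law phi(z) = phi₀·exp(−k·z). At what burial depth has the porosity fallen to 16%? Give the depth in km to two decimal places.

Invert Athy's law: z = ln(phi₀/phi) / k
z = ln(0.47/0.16) / 0.362 = ln(2.937) / 0.362 = 1.0776 / 0.362 = 2.977 km

2.98 km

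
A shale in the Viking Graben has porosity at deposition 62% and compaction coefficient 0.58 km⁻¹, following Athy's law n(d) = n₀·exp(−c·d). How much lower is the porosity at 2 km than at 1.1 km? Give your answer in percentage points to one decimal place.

n(1.1) = 0.62·e^(−0.58×1.1) = 0.3276
n(2) = 0.62·e^(−0.58×2) = 0.1944
Δn = 0.3276 − 0.1944 = 0.1332

13.3 percentage points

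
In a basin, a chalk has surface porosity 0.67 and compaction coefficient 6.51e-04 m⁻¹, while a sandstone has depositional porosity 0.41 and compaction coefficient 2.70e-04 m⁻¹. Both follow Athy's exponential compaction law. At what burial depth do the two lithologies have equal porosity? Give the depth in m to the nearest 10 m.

1290 m

Working in km (1 km = 1000 m; c in km⁻¹ = c in m⁻¹ × 1000):
Set φ₀ₐ e^(−cₐz) = φ₀ᵦ e^(−cᵦz) ⇒ ln(φ₀ₐ/φ₀ᵦ) = (cₐ − cᵦ)·z
z = ln(0.67/0.41) / (0.651 − 0.27) = 0.4911 / 0.381 = 1.289 km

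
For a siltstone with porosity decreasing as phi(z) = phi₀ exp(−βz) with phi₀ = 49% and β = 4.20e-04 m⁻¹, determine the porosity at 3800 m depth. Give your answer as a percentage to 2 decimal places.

9.93%

Working in km (1 km = 1000 m; β in km⁻¹ = β in m⁻¹ × 1000):
phi = phi₀·exp(−β·z) = 0.49 × exp(−0.42 × 3.8) = 0.49 × exp(−1.596)
  = 0.49 × 0.2027 = 0.0993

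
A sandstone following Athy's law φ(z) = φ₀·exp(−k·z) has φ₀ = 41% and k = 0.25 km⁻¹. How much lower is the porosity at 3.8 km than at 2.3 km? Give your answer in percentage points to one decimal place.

φ(2.3) = 0.41·e^(−0.25×2.3) = 0.2307
φ(3.8) = 0.41·e^(−0.25×3.8) = 0.1586
Δφ = 0.2307 − 0.1586 = 0.0721

7.2 percentage points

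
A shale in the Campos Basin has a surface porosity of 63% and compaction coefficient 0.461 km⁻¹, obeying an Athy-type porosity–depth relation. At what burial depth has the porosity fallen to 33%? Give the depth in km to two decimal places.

Invert Athy's law: Z = ln(phi₀/phi) / k
Z = ln(0.63/0.33) / 0.461 = ln(1.909) / 0.461 = 0.6466 / 0.461 = 1.403 km

1.40 km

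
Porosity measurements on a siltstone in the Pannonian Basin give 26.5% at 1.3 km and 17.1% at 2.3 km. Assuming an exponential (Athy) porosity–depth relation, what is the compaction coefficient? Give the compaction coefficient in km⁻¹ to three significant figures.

Athy: φ(d) = φ₀ e^(−βd) ⇒ φ₁/φ₂ = e^{β(d₂−d₁)} ⇒ β = ln(φ₁/φ₂)/(d₂−d₁)
β = ln(0.265/0.171) / (2.3 − 1.3) = ln(1.55) / 1 = 0.4381 / 1 = 0.4381 km⁻¹

0.438 km⁻¹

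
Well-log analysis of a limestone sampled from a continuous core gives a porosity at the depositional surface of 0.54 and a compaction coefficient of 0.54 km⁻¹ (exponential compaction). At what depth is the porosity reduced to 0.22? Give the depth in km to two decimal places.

Invert Athy's law: d = ln(φ₀/φ) / c
d = ln(0.54/0.22) / 0.54 = ln(2.455) / 0.54 = 0.8979 / 0.54 = 1.663 km

1.66 km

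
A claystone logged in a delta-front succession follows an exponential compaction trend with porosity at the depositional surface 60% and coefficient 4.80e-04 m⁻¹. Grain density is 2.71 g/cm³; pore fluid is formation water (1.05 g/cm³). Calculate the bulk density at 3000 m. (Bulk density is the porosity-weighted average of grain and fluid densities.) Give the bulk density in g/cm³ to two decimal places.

2.47 g/cm³

Working in km (1 km = 1000 m; β in km⁻¹ = β in m⁻¹ × 1000):
Porosity at depth: n = 0.6·exp(−0.48×3) = 0.6×0.2369 = 0.1422
Bulk density: ρ_b = (1−n)ρ_g + n·ρ_f = 0.8578×2.71 + 0.1422×1.05
       = 2.325 + 0.149 = 2.474 g/cm³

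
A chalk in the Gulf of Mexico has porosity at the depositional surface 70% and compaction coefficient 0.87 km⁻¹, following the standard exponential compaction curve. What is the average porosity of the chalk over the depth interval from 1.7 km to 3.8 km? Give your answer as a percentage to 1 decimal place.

⟨n⟩ = (1/(d₂−d₁)) ∫ n₀ e^(−cd) dd = n₀·(e^(−c·d₁) − e^(−c·d₂)) / (c·(d₂−d₁))
e^(−0.87×1.7) = 0.2279; e^(−0.87×3.8) = 0.0367
⟨n⟩ = 0.7 × (0.2279 − 0.0367) / (0.87 × 2.1) = 0.7 × 0.1047 = 0.0733

7.3%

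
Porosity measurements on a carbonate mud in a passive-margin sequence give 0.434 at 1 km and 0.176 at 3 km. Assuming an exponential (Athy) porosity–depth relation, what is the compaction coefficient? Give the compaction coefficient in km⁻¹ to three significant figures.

0.451 km⁻¹

Athy: φ(Z) = φ₀ e^(−kZ) ⇒ φ₁/φ₂ = e^{k(Z₂−Z₁)} ⇒ k = ln(φ₁/φ₂)/(Z₂−Z₁)
k = ln(0.434/0.176) / (3 − 1) = ln(2.466) / 2 = 0.9026 / 2 = 0.4513 km⁻¹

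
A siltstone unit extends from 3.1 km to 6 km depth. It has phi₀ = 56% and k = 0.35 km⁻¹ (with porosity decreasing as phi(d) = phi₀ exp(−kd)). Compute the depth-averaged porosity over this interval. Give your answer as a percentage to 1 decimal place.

11.9%

⟨phi⟩ = (1/(d₂−d₁)) ∫ phi₀ e^(−kd) dd = phi₀·(e^(−k·d₁) − e^(−k·d₂)) / (k·(d₂−d₁))
e^(−0.35×3.1) = 0.3379; e^(−0.35×6) = 0.1225
⟨phi⟩ = 0.56 × (0.3379 − 0.1225) / (0.35 × 2.9) = 0.56 × 0.2123 = 0.1189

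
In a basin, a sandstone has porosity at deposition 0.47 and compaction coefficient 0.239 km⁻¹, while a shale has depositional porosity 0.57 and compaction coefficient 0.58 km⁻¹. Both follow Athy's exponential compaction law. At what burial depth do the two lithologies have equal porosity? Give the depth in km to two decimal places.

Set phi₀ₐ e^(−βₐd) = phi₀ᵦ e^(−βᵦd) ⇒ ln(phi₀ₐ/phi₀ᵦ) = (βₐ − βᵦ)·d
d = ln(0.47/0.57) / (0.239 − 0.58) = -0.1929 / -0.341 = 0.566 km

0.57 km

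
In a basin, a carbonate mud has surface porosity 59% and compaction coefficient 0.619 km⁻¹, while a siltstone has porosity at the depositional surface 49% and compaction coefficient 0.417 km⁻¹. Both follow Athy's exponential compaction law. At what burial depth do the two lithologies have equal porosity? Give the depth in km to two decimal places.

0.92 km

Set φ₀ₐ e^(−βₐZ) = φ₀ᵦ e^(−βᵦZ) ⇒ ln(φ₀ₐ/φ₀ᵦ) = (βₐ − βᵦ)·Z
Z = ln(0.59/0.49) / (0.619 − 0.417) = 0.1857 / 0.202 = 0.919 km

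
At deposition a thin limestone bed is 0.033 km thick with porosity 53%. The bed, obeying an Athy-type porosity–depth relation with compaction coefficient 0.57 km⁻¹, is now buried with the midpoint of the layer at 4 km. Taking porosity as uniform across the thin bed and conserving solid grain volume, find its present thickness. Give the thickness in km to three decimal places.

0.016 km

Porosity at 4 km: n = 0.53·exp(−0.57×4) = 0.0542
Solid-volume conservation: h(1−n) = h₀(1−n₀) ⇒ h = h₀·(1−n₀)/(1−n)
h = 0.033 × (1 − 0.53)/(1 − 0.0542) = 0.033 × 0.4969 = 0.0164 km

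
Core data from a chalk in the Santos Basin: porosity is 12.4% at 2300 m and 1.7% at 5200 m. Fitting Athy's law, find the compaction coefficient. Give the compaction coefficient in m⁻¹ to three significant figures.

0.000685 m⁻¹

Working in km (1 km = 1000 m; c in km⁻¹ = c in m⁻¹ × 1000):
Athy: φ(d) = φ₀ e^(−cd) ⇒ φ₁/φ₂ = e^{c(d₂−d₁)} ⇒ c = ln(φ₁/φ₂)/(d₂−d₁)
c = ln(0.124/0.017) / (5.2 − 2.3) = ln(7.294) / 2.9 = 1.9871 / 2.9 = 0.6852 km⁻¹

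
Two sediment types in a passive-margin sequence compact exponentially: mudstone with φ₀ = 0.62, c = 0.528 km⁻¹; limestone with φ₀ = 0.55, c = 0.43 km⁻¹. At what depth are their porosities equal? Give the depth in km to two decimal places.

1.22 km

Set φ₀ₐ e^(−cₐz) = φ₀ᵦ e^(−cᵦz) ⇒ ln(φ₀ₐ/φ₀ᵦ) = (cₐ − cᵦ)·z
z = ln(0.62/0.55) / (0.528 − 0.43) = 0.1198 / 0.098 = 1.222 km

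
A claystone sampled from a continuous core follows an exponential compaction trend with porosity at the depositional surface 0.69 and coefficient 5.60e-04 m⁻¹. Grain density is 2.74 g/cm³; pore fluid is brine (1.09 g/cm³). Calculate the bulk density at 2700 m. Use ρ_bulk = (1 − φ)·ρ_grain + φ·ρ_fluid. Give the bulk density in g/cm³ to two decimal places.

Working in km (1 km = 1000 m; c in km⁻¹ = c in m⁻¹ × 1000):
Porosity at depth: phi = 0.69·exp(−0.56×2.7) = 0.69×0.2205 = 0.1521
Bulk density: ρ_b = (1−phi)ρ_g + phi·ρ_f = 0.8479×2.74 + 0.1521×1.09
       = 2.323 + 0.166 = 2.489 g/cm³

2.49 g/cm³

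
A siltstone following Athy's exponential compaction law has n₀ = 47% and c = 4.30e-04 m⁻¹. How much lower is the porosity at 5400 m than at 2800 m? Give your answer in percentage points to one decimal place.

Working in km (1 km = 1000 m; c in km⁻¹ = c in m⁻¹ × 1000):
n(2.8) = 0.47·e^(−0.43×2.8) = 0.1410
n(5.4) = 0.47·e^(−0.43×5.4) = 0.0461
Δn = 0.1410 − 0.0461 = 0.0949

9.5 percentage points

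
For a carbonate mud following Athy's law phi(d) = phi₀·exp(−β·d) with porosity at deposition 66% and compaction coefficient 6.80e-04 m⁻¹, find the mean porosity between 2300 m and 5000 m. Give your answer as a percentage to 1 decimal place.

6.3%

Working in km (1 km = 1000 m; β in km⁻¹ = β in m⁻¹ × 1000):
⟨phi⟩ = (1/(d₂−d₁)) ∫ phi₀ e^(−βd) dd = phi₀·(e^(−β·d₁) − e^(−β·d₂)) / (β·(d₂−d₁))
e^(−0.68×2.3) = 0.2093; e^(−0.68×5) = 0.0334
⟨phi⟩ = 0.66 × (0.2093 − 0.0334) / (0.68 × 2.7) = 0.66 × 0.0958 = 0.0632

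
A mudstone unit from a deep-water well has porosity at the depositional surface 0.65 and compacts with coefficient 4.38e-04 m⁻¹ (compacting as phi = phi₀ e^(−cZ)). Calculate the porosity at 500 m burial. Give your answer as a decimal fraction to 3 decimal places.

0.522

Working in km (1 km = 1000 m; c in km⁻¹ = c in m⁻¹ × 1000):
phi = phi₀·exp(−c·Z) = 0.65 × exp(−0.438 × 0.5) = 0.65 × exp(−0.219)
  = 0.65 × 0.8033 = 0.5222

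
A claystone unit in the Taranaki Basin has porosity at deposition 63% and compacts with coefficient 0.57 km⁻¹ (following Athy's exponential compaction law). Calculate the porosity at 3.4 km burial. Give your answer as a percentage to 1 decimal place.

φ = φ₀·exp(−c·Z) = 0.63 × exp(−0.57 × 3.4) = 0.63 × exp(−1.938)
  = 0.63 × 0.1440 = 0.0907

9.1%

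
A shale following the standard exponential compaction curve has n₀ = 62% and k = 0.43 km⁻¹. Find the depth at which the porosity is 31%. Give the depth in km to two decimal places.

1.61 km

Invert Athy's law: Z = ln(n₀/n) / k
Z = ln(0.62/0.31) / 0.43 = ln(2) / 0.43 = 0.6931 / 0.43 = 1.612 km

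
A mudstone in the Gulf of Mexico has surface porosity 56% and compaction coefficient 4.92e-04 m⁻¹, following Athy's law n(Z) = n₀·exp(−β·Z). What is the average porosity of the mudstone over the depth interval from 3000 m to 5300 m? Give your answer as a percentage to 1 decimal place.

Working in km (1 km = 1000 m; β in km⁻¹ = β in m⁻¹ × 1000):
⟨n⟩ = (1/(Z₂−Z₁)) ∫ n₀ e^(−βZ) dZ = n₀·(e^(−β·Z₁) − e^(−β·Z₂)) / (β·(Z₂−Z₁))
e^(−0.492×3) = 0.2286; e^(−0.492×5.3) = 0.0737
⟨n⟩ = 0.56 × (0.2286 − 0.0737) / (0.492 × 2.3) = 0.56 × 0.1368 = 0.0766

7.7%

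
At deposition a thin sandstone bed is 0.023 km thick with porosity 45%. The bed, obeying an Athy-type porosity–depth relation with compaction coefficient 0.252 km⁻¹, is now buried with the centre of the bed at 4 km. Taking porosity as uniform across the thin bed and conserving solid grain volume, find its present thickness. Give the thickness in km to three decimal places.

0.015 km

Porosity at 4 km: φ = 0.45·exp(−0.252×4) = 0.1642
Solid-volume conservation: h(1−φ) = h₀(1−φ₀) ⇒ h = h₀·(1−φ₀)/(1−φ)
h = 0.023 × (1 − 0.45)/(1 − 0.1642) = 0.023 × 0.6581 = 0.0151 km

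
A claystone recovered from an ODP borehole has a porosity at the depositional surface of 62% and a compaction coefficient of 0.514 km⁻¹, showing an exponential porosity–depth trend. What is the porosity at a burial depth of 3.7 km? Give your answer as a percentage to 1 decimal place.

9.3%

n = n₀·exp(−β·Z) = 0.62 × exp(−0.514 × 3.7) = 0.62 × exp(−1.902)
  = 0.62 × 0.1493 = 0.0926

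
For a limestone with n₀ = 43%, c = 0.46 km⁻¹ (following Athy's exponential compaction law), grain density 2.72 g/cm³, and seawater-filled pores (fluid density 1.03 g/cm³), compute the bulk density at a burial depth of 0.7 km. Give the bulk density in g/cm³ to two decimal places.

Porosity at depth: n = 0.43·exp(−0.46×0.7) = 0.43×0.7247 = 0.3116
Bulk density: ρ_b = (1−n)ρ_g + n·ρ_f = 0.6884×2.72 + 0.3116×1.03
       = 1.872 + 0.321 = 2.193 g/cm³

2.19 g/cm³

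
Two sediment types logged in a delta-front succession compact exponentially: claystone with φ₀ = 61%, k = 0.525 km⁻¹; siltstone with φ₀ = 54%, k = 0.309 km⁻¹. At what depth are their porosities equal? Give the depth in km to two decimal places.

Set φ₀ₐ e^(−kₐz) = φ₀ᵦ e^(−kᵦz) ⇒ ln(φ₀ₐ/φ₀ᵦ) = (kₐ − kᵦ)·z
z = ln(0.61/0.54) / (0.525 − 0.309) = 0.1219 / 0.216 = 0.564 km

0.56 km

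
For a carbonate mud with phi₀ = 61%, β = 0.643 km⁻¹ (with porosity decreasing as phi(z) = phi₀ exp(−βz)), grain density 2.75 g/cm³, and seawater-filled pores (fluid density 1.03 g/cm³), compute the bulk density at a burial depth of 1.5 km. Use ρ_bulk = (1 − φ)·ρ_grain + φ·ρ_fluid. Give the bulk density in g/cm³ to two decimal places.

Porosity at depth: phi = 0.61·exp(−0.643×1.5) = 0.61×0.3812 = 0.2325
Bulk density: ρ_b = (1−phi)ρ_g + phi·ρ_f = 0.7675×2.75 + 0.2325×1.03
       = 2.111 + 0.239 = 2.350 g/cm³

2.35 g/cm³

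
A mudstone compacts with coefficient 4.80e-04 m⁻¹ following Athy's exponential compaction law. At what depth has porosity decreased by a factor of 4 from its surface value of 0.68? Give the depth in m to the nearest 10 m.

2890 m

Working in km (1 km = 1000 m; β in km⁻¹ = β in m⁻¹ × 1000):
phi/phi₀ = 1/4 ⇒ exp(−β·d) = 1/4 ⇒ d = ln(4) / β
d = 1.3863 / 0.48 = 2.888 km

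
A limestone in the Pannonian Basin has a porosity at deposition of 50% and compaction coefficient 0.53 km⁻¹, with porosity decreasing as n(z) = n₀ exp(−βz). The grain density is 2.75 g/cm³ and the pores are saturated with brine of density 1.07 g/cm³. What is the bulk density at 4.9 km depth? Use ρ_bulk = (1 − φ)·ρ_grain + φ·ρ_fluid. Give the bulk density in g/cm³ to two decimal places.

Porosity at depth: n = 0.5·exp(−0.53×4.9) = 0.5×0.0745 = 0.0372
Bulk density: ρ_b = (1−n)ρ_g + n·ρ_f = 0.9628×2.75 + 0.0372×1.07
       = 2.648 + 0.040 = 2.687 g/cm³

2.69 g/cm³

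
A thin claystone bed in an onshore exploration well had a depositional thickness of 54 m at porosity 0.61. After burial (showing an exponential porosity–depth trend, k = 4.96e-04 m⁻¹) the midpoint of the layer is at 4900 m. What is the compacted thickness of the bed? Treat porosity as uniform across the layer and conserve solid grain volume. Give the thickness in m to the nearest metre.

22 m

Working in km (1 km = 1000 m; k in km⁻¹ = k in m⁻¹ × 1000):
Porosity at 4.9 km: φ = 0.61·exp(−0.496×4.9) = 0.0537
Solid-volume conservation: h(1−φ) = h₀(1−φ₀) ⇒ h = h₀·(1−φ₀)/(1−φ)
h = 0.054 × (1 − 0.61)/(1 − 0.0537) = 0.054 × 0.4121 = 0.0223 km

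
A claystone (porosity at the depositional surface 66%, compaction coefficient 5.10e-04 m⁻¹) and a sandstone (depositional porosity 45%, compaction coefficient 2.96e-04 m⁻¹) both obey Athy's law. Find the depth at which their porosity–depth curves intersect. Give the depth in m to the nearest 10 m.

Working in km (1 km = 1000 m; β in km⁻¹ = β in m⁻¹ × 1000):
Set φ₀ₐ e^(−βₐd) = φ₀ᵦ e^(−βᵦd) ⇒ ln(φ₀ₐ/φ₀ᵦ) = (βₐ − βᵦ)·d
d = ln(0.66/0.45) / (0.51 − 0.296) = 0.3830 / 0.214 = 1.790 km

1790 m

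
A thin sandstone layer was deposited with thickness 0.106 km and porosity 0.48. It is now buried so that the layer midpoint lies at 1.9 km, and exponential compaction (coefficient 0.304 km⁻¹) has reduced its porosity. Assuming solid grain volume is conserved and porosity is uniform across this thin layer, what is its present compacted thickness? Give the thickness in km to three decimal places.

0.075 km

Porosity at 1.9 km: phi = 0.48·exp(−0.304×1.9) = 0.2694
Solid-volume conservation: h(1−phi) = h₀(1−phi₀) ⇒ h = h₀·(1−phi₀)/(1−phi)
h = 0.106 × (1 − 0.48)/(1 − 0.2694) = 0.106 × 0.7117 = 0.0754 km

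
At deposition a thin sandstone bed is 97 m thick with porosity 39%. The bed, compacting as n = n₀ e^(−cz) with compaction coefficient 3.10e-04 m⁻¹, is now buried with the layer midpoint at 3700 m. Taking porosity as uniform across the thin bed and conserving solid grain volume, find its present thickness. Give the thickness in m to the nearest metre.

Working in km (1 km = 1000 m; c in km⁻¹ = c in m⁻¹ × 1000):
Porosity at 3.7 km: n = 0.39·exp(−0.31×3.7) = 0.1239
Solid-volume conservation: h(1−n) = h₀(1−n₀) ⇒ h = h₀·(1−n₀)/(1−n)
h = 0.097 × (1 − 0.39)/(1 − 0.1239) = 0.097 × 0.6962 = 0.0675 km

68 m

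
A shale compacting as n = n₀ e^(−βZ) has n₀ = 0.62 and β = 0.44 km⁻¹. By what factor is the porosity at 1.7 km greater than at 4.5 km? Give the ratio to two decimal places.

n(Z₁)/n(Z₂) = e^(−β·Z₁)/e^(−β·Z₂) = e^{β(Z₂−Z₁)}
= exp(0.44 × 2.8) = exp(1.232) = 3.4281

3.43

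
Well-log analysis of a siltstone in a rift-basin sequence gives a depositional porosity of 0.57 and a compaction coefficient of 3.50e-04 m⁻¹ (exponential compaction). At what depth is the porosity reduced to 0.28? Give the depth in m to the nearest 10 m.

2030 m

Working in km (1 km = 1000 m; k in km⁻¹ = k in m⁻¹ × 1000):
Invert Athy's law: d = ln(phi₀/phi) / k
d = ln(0.57/0.28) / 0.35 = ln(2.036) / 0.35 = 0.7108 / 0.35 = 2.031 km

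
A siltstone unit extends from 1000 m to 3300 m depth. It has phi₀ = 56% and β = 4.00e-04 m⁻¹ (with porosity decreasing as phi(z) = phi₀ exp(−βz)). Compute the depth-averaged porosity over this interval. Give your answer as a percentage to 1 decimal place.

24.5%

Working in km (1 km = 1000 m; β in km⁻¹ = β in m⁻¹ × 1000):
⟨phi⟩ = (1/(z₂−z₁)) ∫ phi₀ e^(−βz) dz = phi₀·(e^(−β·z₁) − e^(−β·z₂)) / (β·(z₂−z₁))
e^(−0.4×1) = 0.6703; e^(−0.4×3.3) = 0.2671
⟨phi⟩ = 0.56 × (0.6703 − 0.2671) / (0.4 × 2.3) = 0.56 × 0.4382 = 0.2454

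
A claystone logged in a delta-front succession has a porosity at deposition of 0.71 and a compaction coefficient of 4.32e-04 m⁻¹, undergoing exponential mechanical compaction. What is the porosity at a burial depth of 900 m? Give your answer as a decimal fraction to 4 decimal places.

0.4813

Working in km (1 km = 1000 m; c in km⁻¹ = c in m⁻¹ × 1000):
φ = φ₀·exp(−c·d) = 0.71 × exp(−0.432 × 0.9) = 0.71 × exp(−0.3888)
  = 0.71 × 0.6779 = 0.4813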